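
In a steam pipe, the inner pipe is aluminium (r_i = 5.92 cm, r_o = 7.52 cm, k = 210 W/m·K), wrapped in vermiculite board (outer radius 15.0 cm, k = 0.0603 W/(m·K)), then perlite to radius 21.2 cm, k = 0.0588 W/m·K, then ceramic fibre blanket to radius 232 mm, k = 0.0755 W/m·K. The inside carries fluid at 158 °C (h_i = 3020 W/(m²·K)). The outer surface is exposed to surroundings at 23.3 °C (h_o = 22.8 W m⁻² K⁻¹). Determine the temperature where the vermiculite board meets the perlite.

T = 75.6 °C

Resistance network (inner→outer):
  R'_conv,in = 1/(2πr h) = 1/(2π·0.0592·3020) = 8.902×10^-4 m·K/W
  R'_aluminium = ln(0.0752/0.0592)/(2πk) = 0.2392/(2π·210) = 1.813×10^-4 m·K/W
  R'_vermiculite board = ln(0.150/0.0752)/(2πk) = 0.6905/(2π·0.0603) = 1.822 m·K/W
  R'_perlite = ln(0.212/0.150)/(2πk) = 0.3460/(2π·0.0588) = 0.9364 m·K/W
  R'_ceramic fibre blanket = ln(0.232/0.212)/(2πk) = 0.09015/(2π·0.0755) = 0.1900 m·K/W
  R'_conv,out = 1/(2πr h) = 1/(2π·0.232·22.8) = 0.03009 m·K/W
ΣR = 8.902×10^-4 + 1.813×10^-4 + 1.822 + 0.9364 + 0.1900 + 0.03009 = 2.980 m·K/W
Q' = ΔT/ΣR = (158 °C − 23.3 °C)/2.980 = 45.20 W/m
From the inner boundary to the vermiculite board/perlite interface, ΣR_partial = 1.823 m·K/W.
T_interface = T_in − Q'·ΣR_partial = 158 °C − (45.20)(1.823) = 75.6 °C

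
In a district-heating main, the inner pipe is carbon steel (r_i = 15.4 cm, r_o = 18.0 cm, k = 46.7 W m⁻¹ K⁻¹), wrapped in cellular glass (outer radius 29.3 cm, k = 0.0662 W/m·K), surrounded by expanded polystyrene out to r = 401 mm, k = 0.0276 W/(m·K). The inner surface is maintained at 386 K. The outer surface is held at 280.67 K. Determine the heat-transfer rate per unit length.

Treat each layer as a resistance in series:
  R'_carbon steel = ln(0.180/0.154)/(2πk) = 0.1560/(2π·46.7) = 5.317×10^-4 m·K/W
  R'_cellular glass = ln(0.293/0.180)/(2πk) = 0.4872/(2π·0.0662) = 1.171 m·K/W
  R'_expanded polystyrene = ln(0.401/0.293)/(2πk) = 0.3138/(2π·0.0276) = 1.809 m·K/W
ΣR = 5.317×10^-4 + 1.171 + 1.809 = 2.981 m·K/W
Q' = ΔT/ΣR = (386 K − 280.67 K)/2.981 = 35.3 W/m

Q' = 35.3 W/m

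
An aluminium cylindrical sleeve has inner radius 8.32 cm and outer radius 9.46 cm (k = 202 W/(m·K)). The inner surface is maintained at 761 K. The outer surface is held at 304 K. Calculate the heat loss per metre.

Q' = 2πk·ΔT/ln(r₂/r₁) = 2π × 202 × 457 / ln(0.0946/0.0832) = 4.52×10^6 W/m

Q' = 4.52×10^6 W/m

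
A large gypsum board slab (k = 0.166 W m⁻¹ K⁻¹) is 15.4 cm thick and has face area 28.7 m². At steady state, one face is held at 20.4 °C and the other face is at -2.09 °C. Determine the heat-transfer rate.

Q = 696 W

Q = kA·ΔT/L = 0.166 × 28.7 × |20.4 °C − -2.09 °C| / 0.154 = 696 W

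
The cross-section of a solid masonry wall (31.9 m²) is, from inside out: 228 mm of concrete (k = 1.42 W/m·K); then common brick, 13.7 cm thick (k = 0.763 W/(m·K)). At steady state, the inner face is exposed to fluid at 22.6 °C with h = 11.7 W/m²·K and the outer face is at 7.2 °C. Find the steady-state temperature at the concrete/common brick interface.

T = 13.7 °C

Resistance network (inner→outer):
  R_conv,in = 1/(hA) = 1/(11.7·31.9) = 0.002679 K/W
  R_concrete = L/(kA) = 0.228/(1.42·31.9) = 0.005033 K/W
  R_common brick = L/(kA) = 0.137/(0.763·31.9) = 0.005629 K/W
ΣR = 0.002679 + 0.005033 + 0.005629 = 0.01334 K/W
Q = ΔT/ΣR = (22.6 °C − 7.2 °C)/0.01334 = 1154 W
From the inner boundary to the concrete/common brick interface, ΣR_partial = 0.007712 K/W.
T_interface = T_in − Q·ΣR_partial = 22.6 °C − (1154)(0.007712) = 13.7 °C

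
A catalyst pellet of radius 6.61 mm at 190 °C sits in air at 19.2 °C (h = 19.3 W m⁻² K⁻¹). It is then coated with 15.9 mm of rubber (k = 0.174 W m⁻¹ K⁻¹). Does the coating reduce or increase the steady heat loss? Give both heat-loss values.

increases: 1.81 → 3.00 W

Critical radius for a sphere: r_cr = 2k/h = 0.0180 m = 1.80 cm.
Outer radius after coating: r₂ = 0.00661 + 0.0159 = 0.02251 m.
r₁ < r_cr < r₂: heat loss rises to a maximum at r_cr then falls. Whether the coating helps depends on whether Q(r₂) has dropped back below Q(r₁).
Bare: R = 1/(4πr₁²h) = 94.37 K/W; Q = 170.8/94.37 = 1.81 W.
Coated: R = R_cond + R_conv = 57.01 K/W; Q = 170.8/57.01 = 3.00 W.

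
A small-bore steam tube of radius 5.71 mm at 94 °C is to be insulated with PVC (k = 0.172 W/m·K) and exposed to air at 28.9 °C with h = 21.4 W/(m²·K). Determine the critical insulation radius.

r_cr = 0.804 cm

For a cylinder, r_cr = k_ins/h = 0.172/21.4 = 0.00804 m = 0.804 cm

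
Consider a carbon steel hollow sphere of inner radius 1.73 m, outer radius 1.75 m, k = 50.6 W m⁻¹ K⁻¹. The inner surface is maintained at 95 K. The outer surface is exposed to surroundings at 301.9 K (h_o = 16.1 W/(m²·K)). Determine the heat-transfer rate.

Resistance network (inner→outer):
  R_carbon steel = (1/1.73 − 1/1.75)/(4πk) = 0.006606/(4π·50.6) = 1.039×10^-5 K/W
  R_conv,out = 1/(4πr²h) = 1/(4π·1.75²·16.1) = 0.001614 K/W
ΣR = 1.039×10^-5 + 0.001614 = 0.001624 K/W
Q = ΔT/ΣR = (95 K − 301.9 K)/0.001624 = -1.27×10^5 W
(Negative Q ⇒ heat flows inward; heat gain = 1.27×10^5 W.)

Q = 127 kW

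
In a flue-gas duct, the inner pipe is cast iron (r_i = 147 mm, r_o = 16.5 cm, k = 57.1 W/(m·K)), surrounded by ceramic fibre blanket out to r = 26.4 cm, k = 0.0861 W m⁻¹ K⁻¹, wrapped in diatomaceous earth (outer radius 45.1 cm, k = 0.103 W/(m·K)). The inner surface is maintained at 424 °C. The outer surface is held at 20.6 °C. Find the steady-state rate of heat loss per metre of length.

Series thermal resistances, inner to outer:
  R'_cast iron = ln(0.165/0.147)/(2πk) = 0.1155/(2π·57.1) = 3.220×10^-4 m·K/W
  R'_ceramic fibre blanket = ln(0.264/0.165)/(2πk) = 0.4700/(2π·0.0861) = 0.8688 m·K/W
  R'_diatomaceous earth = ln(0.451/0.264)/(2πk) = 0.5355/(2π·0.103) = 0.8275 m·K/W
ΣR = 3.220×10^-4 + 0.8688 + 0.8275 = 1.697 m·K/W
Q' = ΔT/ΣR = (424 °C − 20.6 °C)/1.697 = 238 W/m

Q' = 238 W/m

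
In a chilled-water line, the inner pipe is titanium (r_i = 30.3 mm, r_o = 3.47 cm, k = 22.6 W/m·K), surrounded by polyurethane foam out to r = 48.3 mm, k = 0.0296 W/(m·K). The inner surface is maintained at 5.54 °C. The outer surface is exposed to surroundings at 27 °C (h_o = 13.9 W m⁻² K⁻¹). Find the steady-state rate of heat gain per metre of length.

Treat each layer as a resistance in series:
  R'_titanium = ln(0.0347/0.0303)/(2πk) = 0.1356/(2π·22.6) = 9.549×10^-4 m·K/W
  R'_polyurethane foam = ln(0.0483/0.0347)/(2πk) = 0.3307/(2π·0.0296) = 1.778 m·K/W
  R'_conv,out = 1/(2πr h) = 1/(2π·0.0483·13.9) = 0.2371 m·K/W
ΣR = 9.549×10^-4 + 1.778 + 0.2371 = 2.016 m·K/W
Q' = ΔT/ΣR = (5.54 °C − 27 °C)/2.016 = -10.6 W/m
(Negative Q' ⇒ heat flows inward; heat gain = 10.6 W/m.)

Q' = 10.6 W/m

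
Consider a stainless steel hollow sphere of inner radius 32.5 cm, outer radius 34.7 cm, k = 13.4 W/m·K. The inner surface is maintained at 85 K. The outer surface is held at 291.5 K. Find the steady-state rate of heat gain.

Q = 4πk·ΔT/(1/r₁ − 1/r₂) = 4π × 13.4 × 206.5 / (1/0.325 − 1/0.347) = 1.78×10^5 W

Q = 1.78×10^5 W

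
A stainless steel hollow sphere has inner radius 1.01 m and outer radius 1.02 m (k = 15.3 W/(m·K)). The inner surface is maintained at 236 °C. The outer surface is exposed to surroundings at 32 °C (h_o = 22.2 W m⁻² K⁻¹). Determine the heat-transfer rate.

Treat each layer as a resistance in series:
  R_stainless steel = (1/1.01 − 1/1.02)/(4πk) = 0.009707/(4π·15.3) = 5.049×10^-5 K/W
  R_conv,out = 1/(4πr²h) = 1/(4π·1.02²·22.2) = 0.003445 K/W
ΣR = 5.049×10^-5 + 0.003445 = 0.003495 K/W
Q = ΔT/ΣR = (236 °C − 32 °C)/0.003495 = 58400 W

Q = 58400 W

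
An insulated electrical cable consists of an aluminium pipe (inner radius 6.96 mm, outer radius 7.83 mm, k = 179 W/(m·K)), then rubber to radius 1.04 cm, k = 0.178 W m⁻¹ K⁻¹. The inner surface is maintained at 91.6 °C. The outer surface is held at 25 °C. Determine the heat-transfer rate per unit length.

Treat each layer as a resistance in series:
  R'_aluminium = ln(0.00783/0.00696)/(2πk) = 0.1178/(2π·179) = 1.047×10^-4 m·K/W
  R'_rubber = ln(0.0104/0.00783)/(2πk) = 0.2838/(2π·0.178) = 0.2538 m·K/W
ΣR = 1.047×10^-4 + 0.2538 = 0.2539 m·K/W
Q' = ΔT/ΣR = (91.6 °C − 25 °C)/0.2539 = 262 W/m

Q' = 262 W/m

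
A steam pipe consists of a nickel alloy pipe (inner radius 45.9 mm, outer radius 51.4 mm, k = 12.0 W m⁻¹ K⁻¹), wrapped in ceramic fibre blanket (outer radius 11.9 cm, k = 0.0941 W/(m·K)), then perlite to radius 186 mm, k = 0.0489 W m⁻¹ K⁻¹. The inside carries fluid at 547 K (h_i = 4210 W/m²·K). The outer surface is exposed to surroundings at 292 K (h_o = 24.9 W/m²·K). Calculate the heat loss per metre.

Treat each layer as a resistance in series:
  R'_conv,in = 1/(2πr h) = 1/(2π·0.0459·4210) = 8.236×10^-4 m·K/W
  R'_nickel alloy = ln(0.0514/0.0459)/(2πk) = 0.1132/(2π·12.0) = 0.001501 m·K/W
  R'_ceramic fibre blanket = ln(0.119/0.0514)/(2πk) = 0.8395/(2π·0.0941) = 1.420 m·K/W
  R'_perlite = ln(0.186/0.119)/(2πk) = 0.4466/(2π·0.0489) = 1.454 m·K/W
  R'_conv,out = 1/(2πr h) = 1/(2π·0.186·24.9) = 0.03436 m·K/W
ΣR = 8.236×10^-4 + 0.001501 + 1.420 + 1.454 + 0.03436 = 2.911 m·K/W
Q' = ΔT/ΣR = (547 K − 292 K)/2.911 = 87.6 W/m

Q' = 87.6 W/m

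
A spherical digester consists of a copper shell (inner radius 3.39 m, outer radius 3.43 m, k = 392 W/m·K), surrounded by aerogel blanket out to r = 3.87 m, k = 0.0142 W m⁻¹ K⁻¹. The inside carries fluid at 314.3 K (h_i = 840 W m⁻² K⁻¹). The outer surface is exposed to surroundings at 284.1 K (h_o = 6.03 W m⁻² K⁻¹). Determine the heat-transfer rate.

Series thermal resistances, inner to outer:
  R_conv,in = 1/(4πr²h) = 1/(4π·3.39²·840) = 8.243×10^-6 K/W
  R_copper = (1/3.39 − 1/3.43)/(4πk) = 0.003440/(4π·392) = 6.983×10^-7 K/W
  R_aerogel blanket = (1/3.43 − 1/3.87)/(4πk) = 0.03315/(4π·0.0142) = 0.1858 K/W
  R_conv,out = 1/(4πr²h) = 1/(4π·3.87²·6.03) = 8.812×10^-4 K/W
ΣR = 8.243×10^-6 + 6.983×10^-7 + 0.1858 + 8.812×10^-4 = 0.1867 K/W
Q = ΔT/ΣR = (314.3 K − 284.1 K)/0.1867 = 162 W

Q = 162 W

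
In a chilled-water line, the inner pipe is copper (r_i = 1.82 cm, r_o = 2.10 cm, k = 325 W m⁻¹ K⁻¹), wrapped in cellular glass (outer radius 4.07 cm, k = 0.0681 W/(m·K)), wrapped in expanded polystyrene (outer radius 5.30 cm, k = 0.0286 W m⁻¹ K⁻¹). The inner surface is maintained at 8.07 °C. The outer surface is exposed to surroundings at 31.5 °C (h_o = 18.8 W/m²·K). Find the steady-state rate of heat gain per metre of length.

Q' = 7.38 W/m

Series thermal resistances, inner to outer:
  R'_copper = ln(0.0210/0.0182)/(2πk) = 0.1431/(2π·325) = 7.008×10^-5 m·K/W
  R'_cellular glass = ln(0.0407/0.0210)/(2πk) = 0.6617/(2π·0.0681) = 1.546 m·K/W
  R'_expanded polystyrene = ln(0.0530/0.0407)/(2πk) = 0.2641/(2π·0.0286) = 1.469 m·K/W
  R'_conv,out = 1/(2πr h) = 1/(2π·0.0530·18.8) = 0.1597 m·K/W
ΣR = 7.008×10^-5 + 1.546 + 1.469 + 0.1597 = 3.175 m·K/W
Q' = ΔT/ΣR = (8.07 °C − 31.5 °C)/3.175 = -7.38 W/m
(Negative Q' ⇒ heat flows inward; heat gain = 7.38 W/m.)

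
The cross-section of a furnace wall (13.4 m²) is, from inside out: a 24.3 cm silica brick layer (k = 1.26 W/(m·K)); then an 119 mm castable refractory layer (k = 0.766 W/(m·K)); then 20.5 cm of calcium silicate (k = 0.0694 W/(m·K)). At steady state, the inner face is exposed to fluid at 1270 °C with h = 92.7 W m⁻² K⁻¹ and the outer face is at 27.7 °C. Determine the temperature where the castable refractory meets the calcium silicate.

Resistance network (inner→outer):
  R_conv,in = 1/(hA) = 1/(92.7·13.4) = 8.050×10^-4 K/W
  R_silica brick = L/(kA) = 0.243/(1.26·13.4) = 0.01439 K/W
  R_castable refractory = L/(kA) = 0.119/(0.766·13.4) = 0.01159 K/W
  R_calcium silicate = L/(kA) = 0.205/(0.0694·13.4) = 0.2204 K/W
ΣR = 8.050×10^-4 + 0.01439 + 0.01159 + 0.2204 = 0.2472 K/W
Q = ΔT/ΣR = (1270 °C − 27.7 °C)/0.2472 = 5025 W
From the inner boundary to the castable refractory/calcium silicate interface, ΣR_partial = 0.02678 K/W.
T_interface = T_in − Q·ΣR_partial = 1270 °C − (5025)(0.02678) = 1135 °C

T = 1135 °C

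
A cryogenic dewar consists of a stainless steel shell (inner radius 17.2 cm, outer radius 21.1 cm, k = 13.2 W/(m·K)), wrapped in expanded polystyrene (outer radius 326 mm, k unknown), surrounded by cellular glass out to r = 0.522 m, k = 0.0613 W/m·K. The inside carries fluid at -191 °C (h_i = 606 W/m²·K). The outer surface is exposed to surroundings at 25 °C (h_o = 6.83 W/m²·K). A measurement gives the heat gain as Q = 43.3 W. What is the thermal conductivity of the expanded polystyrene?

ΣR = ΔT/Q = |-191 − 25|/43.3 = 4.988 K/W
Known resistances:
  R_conv,in = 1/(4πr²h) = 1/(4π·0.172²·606) = 0.004439 K/W
  R_stainless steel = (1/0.172 − 1/0.211)/(4πk) = 1.075/(4π·13.2) = 0.006478 K/W
  R_cellular glass = (1/0.326 − 1/0.522)/(4πk) = 1.152/(4π·0.0613) = 1.495 K/W
  R_conv,out = 1/(4πr²h) = 1/(4π·0.522²·6.83) = 0.04276 K/W
R_expanded polystyrene = ΣR − ΣR_known = 4.988 − 1.549 = 3.439 K/W
(1/r₁−1/r₂)/(4πk) = 3.439 ⇒ k = 1.672/(4π·3.439) = 0.0387 W/m·K

k = 0.0387 W/m·K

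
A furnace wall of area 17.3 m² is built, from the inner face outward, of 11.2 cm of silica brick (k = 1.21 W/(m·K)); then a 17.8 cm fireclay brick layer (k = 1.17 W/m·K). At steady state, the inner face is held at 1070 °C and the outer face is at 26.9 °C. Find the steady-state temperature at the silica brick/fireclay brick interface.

Series thermal resistances, inner to outer:
  R_silica brick = L/(kA) = 0.112/(1.21·17.3) = 0.005350 K/W
  R_fireclay brick = L/(kA) = 0.178/(1.17·17.3) = 0.008794 K/W
ΣR = 0.005350 + 0.008794 = 0.01414 K/W
Q = ΔT/ΣR = (1070 °C − 26.9 °C)/0.01414 = 73770 W
From the inner boundary to the silica brick/fireclay brick interface, ΣR_partial = 0.005350 K/W.
T_interface = T_in − Q·ΣR_partial = 1070 °C − (73770)(0.005350) = 675 °C

T = 675 °C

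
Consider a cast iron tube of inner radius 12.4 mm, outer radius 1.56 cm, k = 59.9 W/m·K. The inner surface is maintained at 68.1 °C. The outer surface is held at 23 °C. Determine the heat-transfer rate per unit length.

Q' = 2πk·ΔT/ln(r₂/r₁) = 2π × 59.9 × 45.1 / ln(0.0156/0.0124) = 73900 W/m

Q' = 73900 W/m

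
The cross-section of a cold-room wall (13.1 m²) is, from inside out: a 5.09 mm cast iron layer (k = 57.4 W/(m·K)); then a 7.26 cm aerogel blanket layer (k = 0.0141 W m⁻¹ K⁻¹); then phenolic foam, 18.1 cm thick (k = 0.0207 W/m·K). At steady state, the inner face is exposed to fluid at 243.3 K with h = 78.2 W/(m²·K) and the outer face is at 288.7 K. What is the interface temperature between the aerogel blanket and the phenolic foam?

Treat each layer as a resistance in series:
  R_conv,in = 1/(hA) = 1/(78.2·13.1) = 9.762×10^-4 K/W
  R_cast iron = L/(kA) = 0.00509/(57.4·13.1) = 6.769×10^-6 K/W
  R_aerogel blanket = L/(kA) = 0.0726/(0.0141·13.1) = 0.3930 K/W
  R_phenolic foam = L/(kA) = 0.181/(0.0207·13.1) = 0.6675 K/W
ΣR = 9.762×10^-4 + 6.769×10^-6 + 0.3930 + 0.6675 = 1.061 K/W
Q = ΔT/ΣR = (243.3 K − 288.7 K)/1.061 = -42.79 W
From the inner boundary to the aerogel blanket/phenolic foam interface, ΣR_partial = 0.3940 K/W.
T_interface = T_in − Q·ΣR_partial = 243.3 K − (-42.79)(0.3940) = 260.2 K

T = 260.2 K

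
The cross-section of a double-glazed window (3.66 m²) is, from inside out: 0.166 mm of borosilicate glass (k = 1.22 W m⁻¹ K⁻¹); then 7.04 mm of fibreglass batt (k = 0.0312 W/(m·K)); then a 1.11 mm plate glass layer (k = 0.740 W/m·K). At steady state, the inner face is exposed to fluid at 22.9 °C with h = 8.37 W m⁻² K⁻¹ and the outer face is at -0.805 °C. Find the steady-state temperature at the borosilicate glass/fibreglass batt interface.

T = 14.7 °C

Series thermal resistances, inner to outer:
  R_conv,in = 1/(hA) = 1/(8.37·3.66) = 0.03264 K/W
  R_borosilicate glass = L/(kA) = 1.66×10^-4/(1.22·3.66) = 3.718×10^-5 K/W
  R_fibreglass batt = L/(kA) = 0.00704/(0.0312·3.66) = 0.06165 K/W
  R_plate glass = L/(kA) = 0.00111/(0.740·3.66) = 4.098×10^-4 K/W
ΣR = 0.03264 + 3.718×10^-5 + 0.06165 + 4.098×10^-4 = 0.09474 K/W
Q = ΔT/ΣR = (22.9 °C − -0.805 °C)/0.09474 = 250.2 W
From the inner boundary to the borosilicate glass/fibreglass batt interface, ΣR_partial = 0.03268 K/W.
T_interface = T_in − Q·ΣR_partial = 22.9 °C − (250.2)(0.03268) = 14.7 °C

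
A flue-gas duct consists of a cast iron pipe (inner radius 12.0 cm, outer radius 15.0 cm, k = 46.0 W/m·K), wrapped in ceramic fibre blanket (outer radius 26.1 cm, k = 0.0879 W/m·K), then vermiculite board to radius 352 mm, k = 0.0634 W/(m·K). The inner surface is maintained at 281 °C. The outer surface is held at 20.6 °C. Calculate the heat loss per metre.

Series thermal resistances, inner to outer:
  R'_cast iron = ln(0.150/0.120)/(2πk) = 0.2231/(2π·46.0) = 7.721×10^-4 m·K/W
  R'_ceramic fibre blanket = ln(0.261/0.150)/(2πk) = 0.5539/(2π·0.0879) = 1.003 m·K/W
  R'_vermiculite board = ln(0.352/0.261)/(2πk) = 0.2991/(2π·0.0634) = 0.7509 m·K/W
ΣR = 7.721×10^-4 + 1.003 + 0.7509 = 1.755 m·K/W
Q' = ΔT/ΣR = (281 °C − 20.6 °C)/1.755 = 148 W/m

Q' = 148 W/m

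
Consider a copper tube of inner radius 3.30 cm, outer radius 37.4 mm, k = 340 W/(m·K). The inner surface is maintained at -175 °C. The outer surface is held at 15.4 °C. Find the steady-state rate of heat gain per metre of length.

Q' = 3.25×10^6 W/m

Q' = 2πk·ΔT/ln(r₂/r₁) = 2π × 340 × 190.4 / ln(0.0374/0.0330) = 3.25×10^6 W/m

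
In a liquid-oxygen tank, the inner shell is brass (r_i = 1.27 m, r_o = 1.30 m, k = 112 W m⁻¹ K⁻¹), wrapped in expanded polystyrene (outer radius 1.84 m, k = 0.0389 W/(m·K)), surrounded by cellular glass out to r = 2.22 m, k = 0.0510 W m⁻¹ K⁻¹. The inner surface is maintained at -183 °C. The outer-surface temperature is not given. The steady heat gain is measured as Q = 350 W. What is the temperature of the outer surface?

T_out = 29.4 °C

Series resistances:
  R_brass = (1/1.27 − 1/1.30)/(4πk) = 0.01817/(4π·112) = 1.291×10^-5 K/W
  R_expanded polystyrene = (1/1.30 − 1/1.84)/(4πk) = 0.2258/(4π·0.0389) = 0.4618 K/W
  R_cellular glass = (1/1.84 − 1/2.22)/(4πk) = 0.09303/(4π·0.0510) = 0.1452 K/W
ΣR = 0.6070 K/W
ΔT = Q·ΣR = 350 × 0.6070 = 212.4 K
Heat flows inward, so T_out = T_in + ΔT = -183 + 212.4 = 29.4 °C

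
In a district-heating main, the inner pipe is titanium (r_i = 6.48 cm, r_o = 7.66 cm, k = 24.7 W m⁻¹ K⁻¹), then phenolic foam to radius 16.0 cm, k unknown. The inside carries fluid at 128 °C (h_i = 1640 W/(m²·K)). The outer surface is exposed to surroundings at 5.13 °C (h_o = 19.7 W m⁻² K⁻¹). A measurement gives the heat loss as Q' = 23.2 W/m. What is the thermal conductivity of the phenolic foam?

k = 0.0224 W/m·K

ΣR = ΔT/Q' = |128 − 5.13|/23.2 = 5.296 m·K/W
Known resistances:
  R'_conv,in = 1/(2πr h) = 1/(2π·0.0648·1640) = 0.001498 m·K/W
  R'_titanium = ln(0.0766/0.0648)/(2πk) = 0.1673/(2π·24.7) = 0.001078 m·K/W
  R'_conv,out = 1/(2πr h) = 1/(2π·0.160·19.7) = 0.05049 m·K/W
R_phenolic foam = ΣR − ΣR_known = 5.296 − 0.05307 = 5.243 m·K/W
ln(r₂/r₁)/(2πk) = 5.243 ⇒ k = 0.7366/(2π·5.243) = 0.0224 W/m·K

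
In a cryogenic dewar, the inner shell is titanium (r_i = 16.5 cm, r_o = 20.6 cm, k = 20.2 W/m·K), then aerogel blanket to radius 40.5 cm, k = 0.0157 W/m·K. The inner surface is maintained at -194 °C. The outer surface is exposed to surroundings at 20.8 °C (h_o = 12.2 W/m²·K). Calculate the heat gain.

Treat each layer as a resistance in series:
  R_titanium = (1/0.165 − 1/0.206)/(4πk) = 1.206/(4π·20.2) = 0.004752 K/W
  R_aerogel blanket = (1/0.206 − 1/0.405)/(4πk) = 2.385/(4π·0.0157) = 12.09 K/W
  R_conv,out = 1/(4πr²h) = 1/(4π·0.405²·12.2) = 0.03977 K/W
ΣR = 0.004752 + 12.09 + 0.03977 = 12.13 K/W
Q = ΔT/ΣR = (-194 °C − 20.8 °C)/12.13 = -17.7 W
(Negative Q ⇒ heat flows inward; heat gain = 17.7 W.)

Q = 17.7 W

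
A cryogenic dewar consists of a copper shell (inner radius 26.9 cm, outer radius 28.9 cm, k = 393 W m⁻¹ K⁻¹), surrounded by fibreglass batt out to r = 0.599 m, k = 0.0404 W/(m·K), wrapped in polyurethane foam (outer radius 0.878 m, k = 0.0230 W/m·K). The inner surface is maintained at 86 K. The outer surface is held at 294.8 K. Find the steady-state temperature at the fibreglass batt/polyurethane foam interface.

T = 223.3 K

Resistance network (inner→outer):
  R_copper = (1/0.269 − 1/0.289)/(4πk) = 0.2573/(4π·393) = 5.209×10^-5 K/W
  R_fibreglass batt = (1/0.289 − 1/0.599)/(4πk) = 1.791/(4π·0.0404) = 3.527 K/W
  R_polyurethane foam = (1/0.599 − 1/0.878)/(4πk) = 0.5305/(4π·0.0230) = 1.835 K/W
ΣR = 5.209×10^-5 + 3.527 + 1.835 = 5.362 K/W
Q = ΔT/ΣR = (86 K − 294.8 K)/5.362 = -38.94 W
From the inner boundary to the fibreglass batt/polyurethane foam interface, ΣR_partial = 3.527 K/W.
T_interface = T_in − Q·ΣR_partial = 86 K − (-38.94)(3.527) = 223.3 K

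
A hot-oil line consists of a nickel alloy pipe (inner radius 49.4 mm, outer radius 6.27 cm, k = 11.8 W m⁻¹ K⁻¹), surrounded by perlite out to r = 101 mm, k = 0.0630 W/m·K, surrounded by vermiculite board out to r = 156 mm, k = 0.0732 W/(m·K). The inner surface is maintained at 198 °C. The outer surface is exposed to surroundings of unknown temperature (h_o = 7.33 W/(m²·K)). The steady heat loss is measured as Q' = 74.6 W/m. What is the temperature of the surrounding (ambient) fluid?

Sum the resistances:
  R'_nickel alloy = ln(0.0627/0.0494)/(2πk) = 0.2384/(2π·11.8) = 0.003216 m·K/W
  R'_perlite = ln(0.101/0.0627)/(2πk) = 0.4768/(2π·0.0630) = 1.204 m·K/W
  R'_vermiculite board = ln(0.156/0.101)/(2πk) = 0.4347/(2π·0.0732) = 0.9452 m·K/W
  R'_conv,out = 1/(2πr h) = 1/(2π·0.156·7.33) = 0.1392 m·K/W
ΣR = 2.292 m·K/W
ΔT = Q'·ΣR = 74.6 × 2.292 = 171.0 K
Heat flows outward, so T_out = T_in − ΔT = 198 − 171.0 = 27.0 °C

T_out = 27.0 °C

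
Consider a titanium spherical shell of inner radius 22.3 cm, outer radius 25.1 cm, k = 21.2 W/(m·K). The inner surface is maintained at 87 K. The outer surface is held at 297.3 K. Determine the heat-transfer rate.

Q = 112 kW

Q = 4πk·ΔT/(1/r₁ − 1/r₂) = 4π × 21.2 × 210.3 / (1/0.223 − 1/0.251) = 1.12×10^5 W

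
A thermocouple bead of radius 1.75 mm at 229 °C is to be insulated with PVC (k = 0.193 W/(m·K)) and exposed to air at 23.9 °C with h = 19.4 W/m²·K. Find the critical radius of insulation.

r_cr = 1.99 cm

For a sphere, r_cr = 2k_ins/h = 2·0.193/19.4 = 0.0199 m = 1.99 cm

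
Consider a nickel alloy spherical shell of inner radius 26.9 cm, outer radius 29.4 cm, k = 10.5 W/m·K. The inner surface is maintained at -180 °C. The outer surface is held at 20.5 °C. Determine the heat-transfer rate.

Q = 83700 W

Q = 4πk·ΔT/(1/r₁ − 1/r₂) = 4π × 10.5 × 200.5 / (1/0.269 − 1/0.294) = 83700 W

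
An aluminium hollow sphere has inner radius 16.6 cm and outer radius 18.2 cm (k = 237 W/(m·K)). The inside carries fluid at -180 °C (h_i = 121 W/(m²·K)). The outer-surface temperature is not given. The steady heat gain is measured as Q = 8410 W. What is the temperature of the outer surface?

T_out = 22.2 °C

Series resistances:
  R_conv,in = 1/(4πr²h) = 1/(4π·0.166²·121) = 0.02387 K/W
  R_aluminium = (1/0.166 − 1/0.182)/(4πk) = 0.5296/(4π·237) = 1.778×10^-4 K/W
ΣR = 0.02404 K/W
ΔT = Q·ΣR = 8410 × 0.02404 = 202.2 K
Heat flows inward, so T_out = T_in + ΔT = -180 + 202.2 = 22.2 °C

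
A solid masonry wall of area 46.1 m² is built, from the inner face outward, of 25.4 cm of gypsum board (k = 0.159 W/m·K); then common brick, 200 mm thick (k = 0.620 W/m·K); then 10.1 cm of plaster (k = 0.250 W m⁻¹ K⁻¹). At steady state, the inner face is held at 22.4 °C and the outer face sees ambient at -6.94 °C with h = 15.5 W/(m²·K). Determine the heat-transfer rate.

Resistance network (inner→outer):
  R_gypsum board = L/(kA) = 0.254/(0.159·46.1) = 0.03465 K/W
  R_common brick = L/(kA) = 0.200/(0.620·46.1) = 0.006997 K/W
  R_plaster = L/(kA) = 0.101/(0.250·46.1) = 0.008764 K/W
  R_conv,out = 1/(hA) = 1/(15.5·46.1) = 0.001399 K/W
ΣR = 0.03465 + 0.006997 + 0.008764 + 0.001399 = 0.05181 K/W
Q = ΔT/ΣR = (22.4 °C − -6.94 °C)/0.05181 = 566 W

Q = 566 W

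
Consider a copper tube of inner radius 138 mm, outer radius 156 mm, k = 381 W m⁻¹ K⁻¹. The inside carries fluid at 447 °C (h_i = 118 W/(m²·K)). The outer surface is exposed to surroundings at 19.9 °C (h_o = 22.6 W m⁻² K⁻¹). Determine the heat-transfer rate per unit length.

Q' = 7.77 kW/m

Series thermal resistances, inner to outer:
  R'_conv,in = 1/(2πr h) = 1/(2π·0.138·118) = 0.009774 m·K/W
  R'_copper = ln(0.156/0.138)/(2πk) = 0.1226/(2π·381) = 5.121×10^-5 m·K/W
  R'_conv,out = 1/(2πr h) = 1/(2π·0.156·22.6) = 0.04514 m·K/W
ΣR = 0.009774 + 5.121×10^-5 + 0.04514 = 0.05497 m·K/W
Q' = ΔT/ΣR = (447 °C − 19.9 °C)/0.05497 = 7770 W/m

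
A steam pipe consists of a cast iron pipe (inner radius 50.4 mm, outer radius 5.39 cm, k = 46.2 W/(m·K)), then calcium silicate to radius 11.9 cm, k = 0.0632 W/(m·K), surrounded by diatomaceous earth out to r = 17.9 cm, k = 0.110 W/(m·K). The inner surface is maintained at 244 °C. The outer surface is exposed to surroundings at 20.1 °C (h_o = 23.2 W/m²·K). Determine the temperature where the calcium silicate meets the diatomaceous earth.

Treat each layer as a resistance in series:
  R'_cast iron = ln(0.0539/0.0504)/(2πk) = 0.06714/(2π·46.2) = 2.313×10^-4 m·K/W
  R'_calcium silicate = ln(0.119/0.0539)/(2πk) = 0.7920/(2π·0.0632) = 1.994 m·K/W
  R'_diatomaceous earth = ln(0.179/0.119)/(2πk) = 0.4083/(2π·0.110) = 0.5907 m·K/W
  R'_conv,out = 1/(2πr h) = 1/(2π·0.179·23.2) = 0.03832 m·K/W
ΣR = 2.313×10^-4 + 1.994 + 0.5907 + 0.03832 = 2.623 m·K/W
Q' = ΔT/ΣR = (244 °C − 20.1 °C)/2.623 = 85.36 W/m
From the inner boundary to the calcium silicate/diatomaceous earth interface, ΣR_partial = 1.994 m·K/W.
T_interface = T_in − Q'·ΣR_partial = 244 °C − (85.36)(1.994) = 73.8 °C

T = 73.8 °C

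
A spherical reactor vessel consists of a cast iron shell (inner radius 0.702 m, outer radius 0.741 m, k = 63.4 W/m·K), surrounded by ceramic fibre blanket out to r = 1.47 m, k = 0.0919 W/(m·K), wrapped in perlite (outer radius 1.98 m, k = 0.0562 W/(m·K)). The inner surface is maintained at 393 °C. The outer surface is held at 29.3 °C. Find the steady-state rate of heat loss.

Q = 439 W

Series thermal resistances, inner to outer:
  R_cast iron = (1/0.702 − 1/0.741)/(4πk) = 0.07497/(4π·63.4) = 9.410×10^-5 K/W
  R_ceramic fibre blanket = (1/0.741 − 1/1.47)/(4πk) = 0.6693/(4π·0.0919) = 0.5795 K/W
  R_perlite = (1/1.47 − 1/1.98)/(4πk) = 0.1752/(4π·0.0562) = 0.2481 K/W
ΣR = 9.410×10^-5 + 0.5795 + 0.2481 = 0.8277 K/W
Q = ΔT/ΣR = (393 °C − 29.3 °C)/0.8277 = 439 W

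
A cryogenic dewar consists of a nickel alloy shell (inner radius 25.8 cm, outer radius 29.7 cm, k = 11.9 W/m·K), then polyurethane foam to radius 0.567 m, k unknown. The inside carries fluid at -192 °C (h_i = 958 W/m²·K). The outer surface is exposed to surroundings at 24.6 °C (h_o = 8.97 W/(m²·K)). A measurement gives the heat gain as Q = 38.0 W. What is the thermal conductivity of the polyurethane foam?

k = 0.0225 W/m·K

ΣR = ΔT/Q = |-192 − 24.6|/38.0 = 5.700 K/W
Known resistances:
  R_conv,in = 1/(4πr²h) = 1/(4π·0.258²·958) = 0.001248 K/W
  R_nickel alloy = (1/0.258 − 1/0.297)/(4πk) = 0.5090/(4π·11.9) = 0.003404 K/W
  R_conv,out = 1/(4πr²h) = 1/(4π·0.567²·8.97) = 0.02760 K/W
R_polyurethane foam = ΣR − ΣR_known = 5.700 − 0.03225 = 5.668 K/W
(1/r₁−1/r₂)/(4πk) = 5.668 ⇒ k = 1.603/(4π·5.668) = 0.0225 W/m·K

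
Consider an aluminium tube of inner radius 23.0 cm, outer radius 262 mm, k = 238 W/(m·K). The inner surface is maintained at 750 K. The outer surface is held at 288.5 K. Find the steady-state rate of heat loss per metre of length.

Q' = 2πk·ΔT/ln(r₂/r₁) = 2π × 238 × 461.5 / ln(0.262/0.230) = 5.30×10^6 W/m

Q' = 5.30×10^6 W/m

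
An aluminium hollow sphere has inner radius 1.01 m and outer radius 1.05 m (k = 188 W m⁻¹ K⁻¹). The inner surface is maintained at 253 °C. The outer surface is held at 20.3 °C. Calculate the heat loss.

Q = 4πk·ΔT/(1/r₁ − 1/r₂) = 4π × 188 × 232.7 / (1/1.01 − 1/1.05) = 1.46×10^7 W

Q = 14600 kW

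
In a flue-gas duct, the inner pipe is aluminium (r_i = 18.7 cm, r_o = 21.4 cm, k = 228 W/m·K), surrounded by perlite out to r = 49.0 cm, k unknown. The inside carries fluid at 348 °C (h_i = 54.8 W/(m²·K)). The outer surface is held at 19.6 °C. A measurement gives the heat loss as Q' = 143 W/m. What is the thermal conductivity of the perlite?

ΣR = ΔT/Q' = |348 − 19.6|/143 = 2.297 m·K/W
Known resistances:
  R'_conv,in = 1/(2πr h) = 1/(2π·0.187·54.8) = 0.01553 m·K/W
  R'_aluminium = ln(0.214/0.187)/(2πk) = 0.1349/(2π·228) = 9.414×10^-5 m·K/W
R_perlite = ΣR − ΣR_known = 2.297 − 0.01562 = 2.281 m·K/W
ln(r₂/r₁)/(2πk) = 2.281 ⇒ k = 0.8284/(2π·2.281) = 0.0578 W/m·K

k = 0.0578 W/m·K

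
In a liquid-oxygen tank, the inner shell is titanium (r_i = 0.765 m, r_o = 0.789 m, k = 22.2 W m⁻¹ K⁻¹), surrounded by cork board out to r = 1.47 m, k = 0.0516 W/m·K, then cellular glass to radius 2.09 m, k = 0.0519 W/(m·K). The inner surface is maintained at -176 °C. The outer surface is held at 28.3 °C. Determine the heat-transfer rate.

Q = 168 W

Treat each layer as a resistance in series:
  R_titanium = (1/0.765 − 1/0.789)/(4πk) = 0.03976/(4π·22.2) = 1.425×10^-4 K/W
  R_cork board = (1/0.789 − 1/1.47)/(4πk) = 0.5872/(4π·0.0516) = 0.9055 K/W
  R_cellular glass = (1/1.47 − 1/2.09)/(4πk) = 0.2018/(4π·0.0519) = 0.3094 K/W
ΣR = 1.425×10^-4 + 0.9055 + 0.3094 = 1.215 K/W
Q = ΔT/ΣR = (-176 °C − 28.3 °C)/1.215 = -168 W
(Negative Q ⇒ heat flows inward; heat gain = 168 W.)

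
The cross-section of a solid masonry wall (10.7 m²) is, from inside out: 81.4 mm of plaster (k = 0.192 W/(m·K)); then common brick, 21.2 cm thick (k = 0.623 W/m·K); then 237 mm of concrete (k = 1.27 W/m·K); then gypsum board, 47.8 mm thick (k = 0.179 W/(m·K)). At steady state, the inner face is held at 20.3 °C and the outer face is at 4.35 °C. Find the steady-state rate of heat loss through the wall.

Q = 140 W

Resistance network (inner→outer):
  R_plaster = L/(kA) = 0.0814/(0.192·10.7) = 0.03962 K/W
  R_common brick = L/(kA) = 0.212/(0.623·10.7) = 0.03180 K/W
  R_concrete = L/(kA) = 0.237/(1.27·10.7) = 0.01744 K/W
  R_gypsum board = L/(kA) = 0.0478/(0.179·10.7) = 0.02496 K/W
ΣR = 0.03962 + 0.03180 + 0.01744 + 0.02496 = 0.1138 K/W
Q = ΔT/ΣR = (20.3 °C − 4.35 °C)/0.1138 = 140 W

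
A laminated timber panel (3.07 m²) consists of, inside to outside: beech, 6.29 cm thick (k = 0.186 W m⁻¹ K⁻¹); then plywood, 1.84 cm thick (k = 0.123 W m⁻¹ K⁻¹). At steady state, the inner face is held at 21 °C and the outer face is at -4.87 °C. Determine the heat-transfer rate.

Q = 163 W

Resistance network (inner→outer):
  R_beech = L/(kA) = 0.0629/(0.186·3.07) = 0.1102 K/W
  R_plywood = L/(kA) = 0.0184/(0.123·3.07) = 0.04873 K/W
ΣR = 0.1102 + 0.04873 = 0.1589 K/W
Q = ΔT/ΣR = (21 °C − -4.87 °C)/0.1589 = 163 W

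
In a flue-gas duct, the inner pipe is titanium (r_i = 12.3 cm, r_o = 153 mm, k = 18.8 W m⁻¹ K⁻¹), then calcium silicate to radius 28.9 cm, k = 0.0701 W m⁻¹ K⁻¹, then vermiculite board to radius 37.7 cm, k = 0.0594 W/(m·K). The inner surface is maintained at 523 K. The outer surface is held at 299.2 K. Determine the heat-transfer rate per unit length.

Resistance network (inner→outer):
  R'_titanium = ln(0.153/0.123)/(2πk) = 0.2183/(2π·18.8) = 0.001848 m·K/W
  R'_calcium silicate = ln(0.289/0.153)/(2πk) = 0.6360/(2π·0.0701) = 1.444 m·K/W
  R'_vermiculite board = ln(0.377/0.289)/(2πk) = 0.2658/(2π·0.0594) = 0.7122 m·K/W
ΣR = 0.001848 + 1.444 + 0.7122 = 2.158 m·K/W
Q' = ΔT/ΣR = (523 K − 299.2 K)/2.158 = 104 W/m

Q' = 104 W/m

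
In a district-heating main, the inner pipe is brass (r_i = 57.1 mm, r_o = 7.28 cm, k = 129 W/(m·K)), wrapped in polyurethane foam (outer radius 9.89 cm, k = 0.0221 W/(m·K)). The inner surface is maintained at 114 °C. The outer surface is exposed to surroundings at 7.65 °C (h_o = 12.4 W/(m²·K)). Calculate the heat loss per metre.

Q' = 45.5 W/m

Resistance network (inner→outer):
  R'_brass = ln(0.0728/0.0571)/(2πk) = 0.2429/(2π·129) = 2.997×10^-4 m·K/W
  R'_polyurethane foam = ln(0.0989/0.0728)/(2πk) = 0.3064/(2π·0.0221) = 2.207 m·K/W
  R'_conv,out = 1/(2πr h) = 1/(2π·0.0989·12.4) = 0.1298 m·K/W
ΣR = 2.997×10^-4 + 2.207 + 0.1298 = 2.337 m·K/W
Q' = ΔT/ΣR = (114 °C − 7.65 °C)/2.337 = 45.5 W/m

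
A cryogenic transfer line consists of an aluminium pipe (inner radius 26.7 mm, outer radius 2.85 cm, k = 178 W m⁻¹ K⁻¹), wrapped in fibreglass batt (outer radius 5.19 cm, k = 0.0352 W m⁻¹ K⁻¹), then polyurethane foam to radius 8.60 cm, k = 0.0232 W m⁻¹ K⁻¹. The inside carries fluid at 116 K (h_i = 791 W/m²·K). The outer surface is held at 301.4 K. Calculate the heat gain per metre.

Q' = 30.0 W/m

Resistance network (inner→outer):
  R'_conv,in = 1/(2πr h) = 1/(2π·0.0267·791) = 0.007536 m·K/W
  R'_aluminium = ln(0.0285/0.0267)/(2πk) = 0.06524/(2π·178) = 5.833×10^-5 m·K/W
  R'_fibreglass batt = ln(0.0519/0.0285)/(2πk) = 0.5994/(2π·0.0352) = 2.710 m·K/W
  R'_polyurethane foam = ln(0.0860/0.0519)/(2πk) = 0.5050/(2π·0.0232) = 3.465 m·K/W
ΣR = 0.007536 + 5.833×10^-5 + 2.710 + 3.465 = 6.183 m·K/W
Q' = ΔT/ΣR = (116 K − 301.4 K)/6.183 = -30.0 W/m
(Negative Q' ⇒ heat flows inward; heat gain = 30.0 W/m.)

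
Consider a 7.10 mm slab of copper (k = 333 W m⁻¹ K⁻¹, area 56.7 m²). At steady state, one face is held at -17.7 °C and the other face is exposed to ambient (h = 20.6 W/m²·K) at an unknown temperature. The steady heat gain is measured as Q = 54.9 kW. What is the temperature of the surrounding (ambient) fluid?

T_out = 29.3 °C

Series resistances:
  R_copper = L/(kA) = 0.00710/(333·56.7) = 3.760×10^-7 K/W
  R_conv,out = 1/(hA) = 1/(20.6·56.7) = 8.561×10^-4 K/W
ΣR = 8.565×10^-4 K/W
ΔT = Q·ΣR = 54900 × 8.565×10^-4 = 47.02 K
Heat flows inward, so T_out = T_in + ΔT = -17.7 + 47.02 = 29.3 °C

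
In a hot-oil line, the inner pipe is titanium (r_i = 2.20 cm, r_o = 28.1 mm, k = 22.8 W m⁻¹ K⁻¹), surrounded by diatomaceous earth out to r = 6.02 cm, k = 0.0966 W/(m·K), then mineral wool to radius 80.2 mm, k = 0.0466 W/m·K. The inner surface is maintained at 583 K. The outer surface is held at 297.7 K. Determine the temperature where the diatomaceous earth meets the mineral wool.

Treat each layer as a resistance in series:
  R'_titanium = ln(0.0281/0.0220)/(2πk) = 0.2447/(2π·22.8) = 0.001708 m·K/W
  R'_diatomaceous earth = ln(0.0602/0.0281)/(2πk) = 0.7619/(2π·0.0966) = 1.255 m·K/W
  R'_mineral wool = ln(0.0802/0.0602)/(2πk) = 0.2869/(2π·0.0466) = 0.9797 m·K/W
ΣR = 0.001708 + 1.255 + 0.9797 = 2.236 m·K/W
Q' = ΔT/ΣR = (583 K − 297.7 K)/2.236 = 127.6 W/m
From the inner boundary to the diatomaceous earth/mineral wool interface, ΣR_partial = 1.257 m·K/W.
T_interface = T_in − Q'·ΣR_partial = 583 K − (127.6)(1.257) = 423 K

T = 423 K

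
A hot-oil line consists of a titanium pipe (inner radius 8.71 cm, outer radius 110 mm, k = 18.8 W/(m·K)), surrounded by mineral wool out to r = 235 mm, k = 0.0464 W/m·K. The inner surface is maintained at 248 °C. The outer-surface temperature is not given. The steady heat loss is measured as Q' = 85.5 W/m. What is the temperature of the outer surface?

Series resistances:
  R'_titanium = ln(0.110/0.0871)/(2πk) = 0.2334/(2π·18.8) = 0.001976 m·K/W
  R'_mineral wool = ln(0.235/0.110)/(2πk) = 0.7591/(2π·0.0464) = 2.604 m·K/W
ΣR = 2.606 m·K/W
ΔT = Q'·ΣR = 85.5 × 2.606 = 222.8 K
Heat flows outward, so T_out = T_in − ΔT = 248 − 222.8 = 25.2 °C

T_out = 25.2 °C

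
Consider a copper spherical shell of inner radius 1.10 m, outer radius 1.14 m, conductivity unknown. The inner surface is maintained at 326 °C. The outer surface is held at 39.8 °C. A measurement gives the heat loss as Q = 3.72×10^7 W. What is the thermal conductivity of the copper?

ΣR = ΔT/Q = |326 − 39.8|/3.72×10^7 = 7.694×10^-6 K/W
(1/r₁−1/r₂)/(4πk) = 7.694×10^-6 ⇒ k = 0.03190/(4π·7.694×10^-6) = 330 W/m·K

k = 330 W/m·K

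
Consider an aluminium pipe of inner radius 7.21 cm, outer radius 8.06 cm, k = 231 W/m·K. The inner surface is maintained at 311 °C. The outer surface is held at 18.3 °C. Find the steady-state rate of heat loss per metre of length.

Q' = 3810 kW/m

Q' = 2πk·ΔT/ln(r₂/r₁) = 2π × 231 × 292.7 / ln(0.0806/0.0721) = 3.81×10^6 W/m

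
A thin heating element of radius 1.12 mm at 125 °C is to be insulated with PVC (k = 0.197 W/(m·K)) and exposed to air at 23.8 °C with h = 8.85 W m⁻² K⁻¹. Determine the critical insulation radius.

r_cr = 2.23 cm

For a cylinder, r_cr = k_ins/h = 0.197/8.85 = 0.0223 m = 2.23 cm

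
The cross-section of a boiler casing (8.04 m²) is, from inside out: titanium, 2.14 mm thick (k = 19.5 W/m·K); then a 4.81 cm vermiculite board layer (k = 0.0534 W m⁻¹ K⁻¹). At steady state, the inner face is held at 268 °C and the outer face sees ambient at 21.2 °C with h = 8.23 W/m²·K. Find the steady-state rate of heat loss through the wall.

Series thermal resistances, inner to outer:
  R_titanium = L/(kA) = 0.00214/(19.5·8.04) = 1.365×10^-5 K/W
  R_vermiculite board = L/(kA) = 0.0481/(0.0534·8.04) = 0.1120 K/W
  R_conv,out = 1/(hA) = 1/(8.23·8.04) = 0.01511 K/W
ΣR = 1.365×10^-5 + 0.1120 + 0.01511 = 0.1271 K/W
Q = ΔT/ΣR = (268 °C − 21.2 °C)/0.1271 = 1940 W

Q = 1940 W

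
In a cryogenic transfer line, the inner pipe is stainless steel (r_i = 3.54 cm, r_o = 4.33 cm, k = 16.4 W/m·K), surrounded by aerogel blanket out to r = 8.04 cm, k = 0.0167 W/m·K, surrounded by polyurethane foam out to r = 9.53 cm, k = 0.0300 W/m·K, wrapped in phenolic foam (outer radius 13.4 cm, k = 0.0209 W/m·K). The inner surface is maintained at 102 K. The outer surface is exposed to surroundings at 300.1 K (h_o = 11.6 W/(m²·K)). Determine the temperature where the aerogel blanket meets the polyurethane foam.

Series thermal resistances, inner to outer:
  R'_stainless steel = ln(0.0433/0.0354)/(2πk) = 0.2014/(2π·16.4) = 0.001955 m·K/W
  R'_aerogel blanket = ln(0.0804/0.0433)/(2πk) = 0.6189/(2π·0.0167) = 5.898 m·K/W
  R'_polyurethane foam = ln(0.0953/0.0804)/(2πk) = 0.1700/(2π·0.0300) = 0.9020 m·K/W
  R'_phenolic foam = ln(0.134/0.0953)/(2πk) = 0.3408/(2π·0.0209) = 2.595 m·K/W
  R'_conv,out = 1/(2πr h) = 1/(2π·0.134·11.6) = 0.1024 m·K/W
ΣR = 0.001955 + 5.898 + 0.9020 + 2.595 + 0.1024 = 9.499 m·K/W
Q' = ΔT/ΣR = (102 K − 300.1 K)/9.499 = -20.85 W/m
From the inner boundary to the aerogel blanket/polyurethane foam interface, ΣR_partial = 5.900 m·K/W.
T_interface = T_in − Q'·ΣR_partial = 102 K − (-20.85)(5.900) = 225.0 K

T = 225.0 K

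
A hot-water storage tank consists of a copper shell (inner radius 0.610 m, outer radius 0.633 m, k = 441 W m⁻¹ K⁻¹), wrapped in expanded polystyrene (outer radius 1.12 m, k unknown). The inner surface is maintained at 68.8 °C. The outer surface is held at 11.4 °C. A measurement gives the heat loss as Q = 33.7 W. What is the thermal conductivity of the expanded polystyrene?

k = 0.0321 W/m·K

ΣR = ΔT/Q = |68.8 − 11.4|/33.7 = 1.703 K/W
Known resistances:
  R_copper = (1/0.610 − 1/0.633)/(4πk) = 0.05957/(4π·441) = 1.075×10^-5 K/W
R_expanded polystyrene = ΣR − ΣR_known = 1.703 − 1.075×10^-5 = 1.703 K/W
(1/r₁−1/r₂)/(4πk) = 1.703 ⇒ k = 0.6869/(4π·1.703) = 0.0321 W/m·K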